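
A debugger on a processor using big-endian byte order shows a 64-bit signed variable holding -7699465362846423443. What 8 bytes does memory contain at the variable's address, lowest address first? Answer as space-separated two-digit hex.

Two's complement of -7699465362846423443 in 64 bits: 7699465362846423443 = 0x6AD9FEF438E29993; invert → 0x9526010BC71D666C; add 1 → 0x9526010BC71D666D.
Split into bytes (most-significant first): 95 26 01 0B C7 1D 66 6D.
In big-endian order the high byte comes first in memory.
So the memory order matches the most-significant-first order: 95 26 01 0B C7 1D 66 6D.

95 26 01 0B C7 1D 66 6D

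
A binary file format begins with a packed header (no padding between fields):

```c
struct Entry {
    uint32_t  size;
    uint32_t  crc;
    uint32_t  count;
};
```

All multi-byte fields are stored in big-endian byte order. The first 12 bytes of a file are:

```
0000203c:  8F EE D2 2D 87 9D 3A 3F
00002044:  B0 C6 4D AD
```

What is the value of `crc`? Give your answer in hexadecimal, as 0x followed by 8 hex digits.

`crc` follows `size` (4 bytes), so it starts at byte offset 4 and occupies 4 bytes.
Bytes at offsets 4..7: 87 9D 3A 3F.
In big-endian order the high byte comes first in memory.
The bytes are already most-significant first: 0x879D3A3F.

0x879D3A3F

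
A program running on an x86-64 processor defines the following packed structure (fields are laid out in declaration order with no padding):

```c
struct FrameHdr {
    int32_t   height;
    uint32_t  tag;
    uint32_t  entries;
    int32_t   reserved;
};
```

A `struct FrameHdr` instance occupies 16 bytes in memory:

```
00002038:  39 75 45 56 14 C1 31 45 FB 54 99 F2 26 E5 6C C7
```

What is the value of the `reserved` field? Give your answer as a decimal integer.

-949164762

`reserved` follows `height` (4 B), `tag` (4 B), `entries` (4 B), so it starts at offset 4 + 4 + 4 = 12 and occupies 4 bytes.
Bytes at offsets 12..15: 26 E5 6C C7.
Little-endian: lowest address holds the least-significant byte.
Reassemble most-significant byte first: C7 6C E5 26 → 0xC76CE526.
Top bit is set, so as a signed 32-bit value this is 0xC76CE526 − 2^32 = -949164762.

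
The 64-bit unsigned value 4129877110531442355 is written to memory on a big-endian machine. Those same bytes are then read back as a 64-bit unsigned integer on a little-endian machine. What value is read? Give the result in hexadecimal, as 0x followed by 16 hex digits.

4129877110531442355 in 64-bit hexadecimal is 0x39504559DB3E46B3.
Stored big-endian, the bytes at ascending addresses are 39 50 45 59 DB 3E 46 B3.
Read back as little-endian, the first byte is least significant, giving 0xB3463EDB59455039.

0xB3463EDB59455039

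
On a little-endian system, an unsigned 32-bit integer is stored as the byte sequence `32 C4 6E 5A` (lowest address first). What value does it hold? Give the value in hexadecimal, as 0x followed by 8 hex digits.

0x5A6EC432

Little-endian stores the least-significant byte at the lowest address.
Reassemble most-significant byte first: 5A 6E C4 32 → 0x5A6EC432.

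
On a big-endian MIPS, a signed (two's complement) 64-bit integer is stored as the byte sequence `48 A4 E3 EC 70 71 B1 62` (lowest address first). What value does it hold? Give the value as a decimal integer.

5234559271549645154

Big-endian: lowest address holds the most-significant byte.
The bytes are already most-significant first: 0x48A4E3EC7071B162.
0x48A4E3EC7071B162 = 5234559271549645154.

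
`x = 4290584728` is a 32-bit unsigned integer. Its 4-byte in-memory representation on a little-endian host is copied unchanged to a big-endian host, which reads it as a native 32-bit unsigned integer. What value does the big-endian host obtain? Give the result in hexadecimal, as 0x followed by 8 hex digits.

4290584728 in 32-bit hexadecimal is 0xFFBD2098.
Stored little-endian, the bytes at ascending addresses are 98 20 BD FF.
Read back as big-endian, the last byte is least significant, giving 0x9820BDFF.

0x9820BDFF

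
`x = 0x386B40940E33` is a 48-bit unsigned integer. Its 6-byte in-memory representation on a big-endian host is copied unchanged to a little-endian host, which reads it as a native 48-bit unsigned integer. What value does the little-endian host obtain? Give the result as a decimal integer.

Stored big-endian, the bytes at ascending addresses are 38 6B 40 94 0E 33.
Read back as little-endian, the first byte is least significant, giving 0x330E94406B38.
0x330E94406B38 = 56137709808440.

56137709808440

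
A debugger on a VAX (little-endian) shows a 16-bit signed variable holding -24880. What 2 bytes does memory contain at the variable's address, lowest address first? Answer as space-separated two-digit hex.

Two's complement of -24880 in 16 bits: 24880 = 0x6130; invert → 0x9ECF; add 1 → 0x9ED0.
Split into bytes (most-significant first): 9E D0.
Little-endian stores the least-significant byte at the lowest address.
So at ascending addresses the bytes are D0 9E.

D0 9E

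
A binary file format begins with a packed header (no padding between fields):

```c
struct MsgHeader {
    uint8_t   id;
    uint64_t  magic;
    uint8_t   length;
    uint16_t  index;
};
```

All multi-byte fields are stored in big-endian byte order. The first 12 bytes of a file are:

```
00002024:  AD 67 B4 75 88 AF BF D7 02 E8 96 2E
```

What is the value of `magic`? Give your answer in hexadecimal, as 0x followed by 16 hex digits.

0x67B47588AFBFD702

`magic` follows `id` (1 byte), so it starts at byte offset 1 and occupies 8 bytes.
Bytes at offsets 1..8: 67 B4 75 88 AF BF D7 02.
In big-endian order the high byte comes first in memory.
The bytes are already most-significant first: 0x67B47588AFBFD702.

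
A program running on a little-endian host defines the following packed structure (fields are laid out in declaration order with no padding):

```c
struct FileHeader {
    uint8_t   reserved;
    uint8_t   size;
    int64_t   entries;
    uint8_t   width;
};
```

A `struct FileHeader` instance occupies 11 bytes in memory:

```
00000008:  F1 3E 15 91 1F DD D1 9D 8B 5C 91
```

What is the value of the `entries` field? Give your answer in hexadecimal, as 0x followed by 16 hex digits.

0x5C8B9DD1DD1F9115

`entries` follows `reserved` (1 B), `size` (1 B), so it starts at offset 1 + 1 = 2 and occupies 8 bytes.
Bytes at offsets 2..9: 15 91 1F DD D1 9D 8B 5C.
Little-endian stores the least-significant byte at the lowest address.
Reassemble most-significant byte first: 5C 8B 9D D1 DD 1F 91 15 → 0x5C8B9DD1DD1F9115.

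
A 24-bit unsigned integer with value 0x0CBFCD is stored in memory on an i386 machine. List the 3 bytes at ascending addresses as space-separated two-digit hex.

CD BF 0C

Split into bytes (most-significant first): 0C BF CD.
In little-endian order the low byte comes first in memory.
So at ascending addresses the bytes are CD BF 0C.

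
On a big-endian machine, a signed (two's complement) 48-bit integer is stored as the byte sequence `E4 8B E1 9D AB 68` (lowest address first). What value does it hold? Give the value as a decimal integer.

-30185539916952

Big-endian stores the most-significant byte at the lowest address.
The bytes are already most-significant first: 0xE48BE19DAB68.
Top bit is set, so as a signed 48-bit value this is 0xE48BE19DAB68 − 2^48 = -30185539916952.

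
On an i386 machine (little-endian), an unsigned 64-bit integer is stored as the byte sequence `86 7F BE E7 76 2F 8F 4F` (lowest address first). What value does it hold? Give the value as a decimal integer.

5732853038406598534

In little-endian order the low byte comes first in memory.
Reassemble most-significant byte first: 4F 8F 2F 76 E7 BE 7F 86 → 0x4F8F2F76E7BE7F86.
0x4F8F2F76E7BE7F86 = 5732853038406598534.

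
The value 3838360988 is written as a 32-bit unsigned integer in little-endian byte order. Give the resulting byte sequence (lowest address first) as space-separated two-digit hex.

9C BD C8 E4

3838360988 in hexadecimal, padded to 32 bits, is 0xE4C8BD9C.
Split into bytes (most-significant first): E4 C8 BD 9C.
In little-endian order the low byte comes first in memory.
So at ascending addresses the bytes are 9C BD C8 E4.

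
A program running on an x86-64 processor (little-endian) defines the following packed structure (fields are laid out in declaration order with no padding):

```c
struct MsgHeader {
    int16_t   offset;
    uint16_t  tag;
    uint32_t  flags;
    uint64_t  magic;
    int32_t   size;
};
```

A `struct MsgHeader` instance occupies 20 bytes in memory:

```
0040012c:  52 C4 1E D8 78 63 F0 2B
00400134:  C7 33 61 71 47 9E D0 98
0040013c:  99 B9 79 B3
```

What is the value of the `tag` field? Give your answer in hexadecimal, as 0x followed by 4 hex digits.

`tag` follows `offset` (2 bytes), so it starts at byte offset 2 and occupies 2 bytes.
Bytes at offsets 2..3: 1E D8.
In little-endian order the low byte comes first in memory.
Reassemble most-significant byte first: D8 1E → 0xD81E.

0xD81E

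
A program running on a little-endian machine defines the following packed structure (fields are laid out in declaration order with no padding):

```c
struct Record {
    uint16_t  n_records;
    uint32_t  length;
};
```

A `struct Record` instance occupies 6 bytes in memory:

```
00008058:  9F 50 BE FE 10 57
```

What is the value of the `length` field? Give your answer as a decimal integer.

`length` follows `n_records` (2 bytes), so it starts at byte offset 2 and occupies 4 bytes.
Bytes at offsets 2..5: BE FE 10 57.
Little-endian stores the least-significant byte at the lowest address.
Reassemble most-significant byte first: 57 10 FE BE → 0x5710FEBE.
0x5710FEBE = 1460731582.

1460731582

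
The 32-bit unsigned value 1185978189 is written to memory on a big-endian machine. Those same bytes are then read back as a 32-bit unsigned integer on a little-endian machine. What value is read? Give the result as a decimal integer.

1185978189 in 32-bit hexadecimal is 0x46B0974D.
Stored big-endian, the bytes at ascending addresses are 46 B0 97 4D.
Read back as little-endian, the first byte is least significant, giving 0x4D97B046.
0x4D97B046 = 1301786694.

1301786694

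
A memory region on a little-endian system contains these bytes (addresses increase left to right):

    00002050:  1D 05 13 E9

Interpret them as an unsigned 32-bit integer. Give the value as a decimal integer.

3910337821

Little-endian: lowest address holds the least-significant byte.
Reassemble most-significant byte first: E9 13 05 1D → 0xE913051D.
0xE913051D = 3910337821.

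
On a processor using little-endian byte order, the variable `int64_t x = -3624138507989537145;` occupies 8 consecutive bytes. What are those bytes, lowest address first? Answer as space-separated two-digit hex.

87 2E 78 7E 3A 79 B4 CD

Two's complement of -3624138507989537145 in 64 bits: 3624138507989537145 = 0x324B86C58187D179; invert → 0xCDB4793A7E782E86; add 1 → 0xCDB4793A7E782E87.
Split into bytes (most-significant first): CD B4 79 3A 7E 78 2E 87.
Little-endian: lowest address holds the least-significant byte.
So at ascending addresses the bytes are 87 2E 78 7E 3A 79 B4 CD.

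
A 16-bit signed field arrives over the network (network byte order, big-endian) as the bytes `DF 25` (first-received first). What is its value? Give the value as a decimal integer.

-8411

In big-endian order the high byte comes first in memory.
The bytes are already most-significant first: 0xDF25.
Top bit is set, so as a signed 16-bit value this is 0xDF25 − 2^16 = -8411.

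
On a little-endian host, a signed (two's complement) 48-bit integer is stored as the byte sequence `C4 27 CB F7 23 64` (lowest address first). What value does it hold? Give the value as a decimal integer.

110105643919300

Little-endian stores the least-significant byte at the lowest address.
Reassemble most-significant byte first: 64 23 F7 CB 27 C4 → 0x6423F7CB27C4.
0x6423F7CB27C4 = 110105643919300.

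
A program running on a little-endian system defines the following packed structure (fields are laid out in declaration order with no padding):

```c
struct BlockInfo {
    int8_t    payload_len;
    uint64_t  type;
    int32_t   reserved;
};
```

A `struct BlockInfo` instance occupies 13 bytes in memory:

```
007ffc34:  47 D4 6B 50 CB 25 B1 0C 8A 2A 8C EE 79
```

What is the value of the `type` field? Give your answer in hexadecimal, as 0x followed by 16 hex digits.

0x8A0CB125CB506BD4

`type` follows `payload_len` (1 byte), so it starts at byte offset 1 and occupies 8 bytes.
Bytes at offsets 1..8: D4 6B 50 CB 25 B1 0C 8A.
Little-endian stores the least-significant byte at the lowest address.
Reassemble most-significant byte first: 8A 0C B1 25 CB 50 6B D4 → 0x8A0CB125CB506BD4.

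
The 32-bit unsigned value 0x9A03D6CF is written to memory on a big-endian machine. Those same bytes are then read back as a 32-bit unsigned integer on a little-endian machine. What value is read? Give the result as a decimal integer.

Stored big-endian, the bytes at ascending addresses are 9A 03 D6 CF.
Read back as little-endian, the first byte is least significant, giving 0xCFD6039A.
0xCFD6039A = 3486909338.

3486909338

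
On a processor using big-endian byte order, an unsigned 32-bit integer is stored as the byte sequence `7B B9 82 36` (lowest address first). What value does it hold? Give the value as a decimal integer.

2075755062

Big-endian: lowest address holds the most-significant byte.
The bytes are already most-significant first: 0x7BB98236.
0x7BB98236 = 2075755062.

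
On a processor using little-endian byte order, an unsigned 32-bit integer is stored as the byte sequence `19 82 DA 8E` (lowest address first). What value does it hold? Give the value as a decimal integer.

2396684825

Little-endian: lowest address holds the least-significant byte.
Reassemble most-significant byte first: 8E DA 82 19 → 0x8EDA8219.
0x8EDA8219 = 2396684825.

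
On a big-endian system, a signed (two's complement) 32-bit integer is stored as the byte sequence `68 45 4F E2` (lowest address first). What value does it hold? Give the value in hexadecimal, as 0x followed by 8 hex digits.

In big-endian order the high byte comes first in memory.
The bytes are already most-significant first: 0x68454FE2.

0x68454FE2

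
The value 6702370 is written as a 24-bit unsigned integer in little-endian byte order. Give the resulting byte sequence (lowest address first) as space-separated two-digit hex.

6702370 in hexadecimal, padded to 24 bits, is 0x664522.
Split into bytes (most-significant first): 66 45 22.
Little-endian stores the least-significant byte at the lowest address.
So at ascending addresses the bytes are 22 45 66.

22 45 66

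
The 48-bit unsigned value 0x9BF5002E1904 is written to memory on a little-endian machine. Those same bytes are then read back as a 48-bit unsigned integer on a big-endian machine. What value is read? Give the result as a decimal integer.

Stored little-endian, the bytes at ascending addresses are 04 19 2E 00 F5 9B.
Read back as big-endian, the last byte is least significant, giving 0x04192E00F59B.
0x04192E00F59B = 4506192508315.

4506192508315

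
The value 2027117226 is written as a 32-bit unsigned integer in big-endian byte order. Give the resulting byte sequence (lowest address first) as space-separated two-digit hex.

78 D3 5A AA

2027117226 in hexadecimal, padded to 32 bits, is 0x78D35AAA.
Split into bytes (most-significant first): 78 D3 5A AA.
Big-endian: lowest address holds the most-significant byte.
So the memory order matches the most-significant-first order: 78 D3 5A AA.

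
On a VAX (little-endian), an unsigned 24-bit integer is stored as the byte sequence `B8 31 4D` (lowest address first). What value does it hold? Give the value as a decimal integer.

5059000

Little-endian stores the least-significant byte at the lowest address.
Reassemble most-significant byte first: 4D 31 B8 → 0x4D31B8.
0x4D31B8 = 5059000.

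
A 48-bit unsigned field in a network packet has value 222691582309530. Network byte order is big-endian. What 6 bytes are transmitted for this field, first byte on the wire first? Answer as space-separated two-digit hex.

222691582309530 in hexadecimal, padded to 48 bits, is 0xCA896CA8749A.
Split into bytes (most-significant first): CA 89 6C A8 74 9A.
Big-endian: lowest address holds the most-significant byte.
So the memory order matches the most-significant-first order: CA 89 6C A8 74 9A.

CA 89 6C A8 74 9A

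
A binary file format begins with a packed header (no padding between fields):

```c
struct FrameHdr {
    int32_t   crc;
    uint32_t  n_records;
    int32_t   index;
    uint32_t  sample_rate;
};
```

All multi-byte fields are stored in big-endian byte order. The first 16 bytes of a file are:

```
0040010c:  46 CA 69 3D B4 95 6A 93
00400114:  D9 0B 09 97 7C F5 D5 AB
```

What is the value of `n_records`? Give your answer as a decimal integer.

`n_records` follows `crc` (4 bytes), so it starts at byte offset 4 and occupies 4 bytes.
Bytes at offsets 4..7: B4 95 6A 93.
Big-endian: lowest address holds the most-significant byte.
The bytes are already most-significant first: 0xB4956A93.
0xB4956A93 = 3029691027.

3029691027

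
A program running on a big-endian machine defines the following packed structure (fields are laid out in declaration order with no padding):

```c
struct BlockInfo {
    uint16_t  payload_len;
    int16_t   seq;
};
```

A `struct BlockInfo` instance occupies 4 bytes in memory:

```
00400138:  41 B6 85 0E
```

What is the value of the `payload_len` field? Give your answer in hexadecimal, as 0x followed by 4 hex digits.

`payload_len` is the first field, at byte offset 0, occupying 2 bytes.
Bytes at offsets 0..1: 41 B6.
In big-endian order the high byte comes first in memory.
The bytes are already most-significant first: 0x41B6.

0x41B6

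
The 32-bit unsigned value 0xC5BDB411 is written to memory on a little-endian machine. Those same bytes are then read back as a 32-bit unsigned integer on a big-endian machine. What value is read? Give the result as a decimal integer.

297057733

Stored little-endian, the bytes at ascending addresses are 11 B4 BD C5.
Read back as big-endian, the last byte is least significant, giving 0x11B4BDC5.
0x11B4BDC5 = 297057733.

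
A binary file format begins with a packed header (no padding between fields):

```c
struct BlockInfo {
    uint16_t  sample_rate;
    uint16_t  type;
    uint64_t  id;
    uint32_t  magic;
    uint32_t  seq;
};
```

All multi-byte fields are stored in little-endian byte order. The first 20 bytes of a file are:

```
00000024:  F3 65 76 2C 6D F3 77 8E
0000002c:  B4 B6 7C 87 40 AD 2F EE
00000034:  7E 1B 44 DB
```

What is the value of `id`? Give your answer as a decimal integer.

`id` follows `sample_rate` (2 B), `type` (2 B), so it starts at offset 2 + 2 = 4 and occupies 8 bytes.
Bytes at offsets 4..11: 6D F3 77 8E B4 B6 7C 87.
Little-endian stores the least-significant byte at the lowest address.
Reassemble most-significant byte first: 87 7C B6 B4 8E 77 F3 6D → 0x877CB6B48E77F36D.
0x877CB6B48E77F36D = 9762878978832986989.

9762878978832986989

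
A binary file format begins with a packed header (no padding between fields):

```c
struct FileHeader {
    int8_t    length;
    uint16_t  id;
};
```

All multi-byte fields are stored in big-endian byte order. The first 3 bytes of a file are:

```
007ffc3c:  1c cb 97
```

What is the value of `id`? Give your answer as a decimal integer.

`id` follows `length` (1 byte), so it starts at byte offset 1 and occupies 2 bytes.
Bytes at offsets 1..2: CB 97.
Big-endian: lowest address holds the most-significant byte.
The bytes are already most-significant first: 0xCB97.
0xCB97 = 52119.

52119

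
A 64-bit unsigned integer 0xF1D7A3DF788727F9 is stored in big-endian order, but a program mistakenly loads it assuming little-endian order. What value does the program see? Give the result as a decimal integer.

Stored big-endian, the bytes at ascending addresses are F1 D7 A3 DF 78 87 27 F9.
Read back as little-endian, the first byte is least significant, giving 0xF9278778DFA3D7F1.
0xF9278778DFA3D7F1 = 17953467392753653745.

17953467392753653745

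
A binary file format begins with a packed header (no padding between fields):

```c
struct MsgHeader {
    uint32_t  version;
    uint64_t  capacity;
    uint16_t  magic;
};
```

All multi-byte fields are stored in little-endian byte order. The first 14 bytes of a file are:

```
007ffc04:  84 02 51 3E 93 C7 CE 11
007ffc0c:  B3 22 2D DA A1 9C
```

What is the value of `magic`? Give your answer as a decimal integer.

`magic` follows `version` (4 B), `capacity` (8 B), so it starts at offset 4 + 8 = 12 and occupies 2 bytes.
Bytes at offsets 12..13: A1 9C.
In little-endian order the low byte comes first in memory.
Reassemble most-significant byte first: 9C A1 → 0x9CA1.
0x9CA1 = 40097.

40097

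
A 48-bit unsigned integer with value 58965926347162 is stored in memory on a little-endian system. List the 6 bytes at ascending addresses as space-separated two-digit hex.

9A 01 18 13 A1 35

58965926347162 in hexadecimal, padded to 48 bits, is 0x35A11318019A.
Split into bytes (most-significant first): 35 A1 13 18 01 9A.
Little-endian: lowest address holds the least-significant byte.
So at ascending addresses the bytes are 9A 01 18 13 A1 35.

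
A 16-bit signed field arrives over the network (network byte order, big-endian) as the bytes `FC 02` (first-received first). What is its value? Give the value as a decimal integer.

-1022

Big-endian stores the most-significant byte at the lowest address.
The bytes are already most-significant first: 0xFC02.
Top bit is set, so as a signed 16-bit value this is 0xFC02 − 2^16 = -1022.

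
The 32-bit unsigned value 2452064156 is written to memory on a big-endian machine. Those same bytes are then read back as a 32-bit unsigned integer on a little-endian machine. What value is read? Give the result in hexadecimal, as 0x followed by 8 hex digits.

2452064156 in 32-bit hexadecimal is 0x9227879C.
Stored big-endian, the bytes at ascending addresses are 92 27 87 9C.
Read back as little-endian, the first byte is least significant, giving 0x9C872792.

0x9C872792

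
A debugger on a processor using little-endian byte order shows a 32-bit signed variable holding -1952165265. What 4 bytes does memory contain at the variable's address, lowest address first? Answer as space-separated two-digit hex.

6F 52 A4 8B

Two's complement of -1952165265 in 32 bits: 1952165265 = 0x745BAD91; invert → 0x8BA4526E; add 1 → 0x8BA4526F.
Split into bytes (most-significant first): 8B A4 52 6F.
Little-endian stores the least-significant byte at the lowest address.
So at ascending addresses the bytes are 6F 52 A4 8B.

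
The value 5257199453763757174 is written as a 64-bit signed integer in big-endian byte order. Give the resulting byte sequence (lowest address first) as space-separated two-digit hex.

48 F5 53 0C A2 F7 64 76

5257199453763757174 in hexadecimal, padded to 64 bits, is 0x48F5530CA2F76476.
Split into bytes (most-significant first): 48 F5 53 0C A2 F7 64 76.
Big-endian: lowest address holds the most-significant byte.
So the memory order matches the most-significant-first order: 48 F5 53 0C A2 F7 64 76.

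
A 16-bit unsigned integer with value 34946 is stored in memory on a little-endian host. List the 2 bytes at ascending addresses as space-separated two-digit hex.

34946 in hexadecimal, padded to 16 bits, is 0x8882.
Split into bytes (most-significant first): 88 82.
Little-endian: lowest address holds the least-significant byte.
So at ascending addresses the bytes are 82 88.

82 88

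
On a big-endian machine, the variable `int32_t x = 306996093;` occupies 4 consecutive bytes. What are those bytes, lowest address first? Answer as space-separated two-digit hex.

306996093 in hexadecimal, padded to 32 bits, is 0x124C637D.
Split into bytes (most-significant first): 12 4C 63 7D.
Big-endian stores the most-significant byte at the lowest address.
So the memory order matches the most-significant-first order: 12 4C 63 7D.

12 4C 63 7D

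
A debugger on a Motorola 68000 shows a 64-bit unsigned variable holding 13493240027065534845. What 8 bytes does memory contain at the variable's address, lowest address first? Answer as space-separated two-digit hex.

13493240027065534845 in hexadecimal, padded to 64 bits, is 0xBB419E507A52C97D.
Split into bytes (most-significant first): BB 41 9E 50 7A 52 C9 7D.
Big-endian stores the most-significant byte at the lowest address.
So the memory order matches the most-significant-first order: BB 41 9E 50 7A 52 C9 7D.

BB 41 9E 50 7A 52 C9 7D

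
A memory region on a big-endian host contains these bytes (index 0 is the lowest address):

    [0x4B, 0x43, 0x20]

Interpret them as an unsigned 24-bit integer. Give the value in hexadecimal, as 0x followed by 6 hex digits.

0x4B4320

In big-endian order the high byte comes first in memory.
The bytes are already most-significant first: 0x4B4320.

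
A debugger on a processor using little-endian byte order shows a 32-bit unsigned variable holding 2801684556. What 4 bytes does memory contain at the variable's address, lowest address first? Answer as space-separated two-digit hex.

2801684556 in hexadecimal, padded to 32 bits, is 0xA6FE504C.
Split into bytes (most-significant first): A6 FE 50 4C.
Little-endian stores the least-significant byte at the lowest address.
So at ascending addresses the bytes are 4C 50 FE A6.

4C 50 FE A6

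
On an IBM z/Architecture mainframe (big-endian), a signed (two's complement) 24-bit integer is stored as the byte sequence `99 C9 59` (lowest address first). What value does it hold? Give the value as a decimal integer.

-6698663

Big-endian: lowest address holds the most-significant byte.
The bytes are already most-significant first: 0x99C959.
Top bit is set, so as a signed 24-bit value this is 0x99C959 − 2^24 = -6698663.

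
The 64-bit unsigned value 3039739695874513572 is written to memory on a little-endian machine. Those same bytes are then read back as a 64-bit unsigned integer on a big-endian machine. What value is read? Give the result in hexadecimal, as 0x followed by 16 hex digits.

3039739695874513572 in 64-bit hexadecimal is 0x2A2F5325EE411AA4.
Stored little-endian, the bytes at ascending addresses are A4 1A 41 EE 25 53 2F 2A.
Read back as big-endian, the last byte is least significant, giving 0xA41A41EE25532F2A.

0xA41A41EE25532F2A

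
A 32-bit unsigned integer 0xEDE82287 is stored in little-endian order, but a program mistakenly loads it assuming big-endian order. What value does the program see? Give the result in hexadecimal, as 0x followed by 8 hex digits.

Stored little-endian, the bytes at ascending addresses are 87 22 E8 ED.
Read back as big-endian, the last byte is least significant, giving 0x8722E8ED.

0x8722E8ED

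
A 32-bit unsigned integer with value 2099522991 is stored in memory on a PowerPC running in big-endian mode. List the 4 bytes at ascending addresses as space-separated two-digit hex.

2099522991 in hexadecimal, padded to 32 bits, is 0x7D242DAF.
Split into bytes (most-significant first): 7D 24 2D AF.
Big-endian stores the most-significant byte at the lowest address.
So the memory order matches the most-significant-first order: 7D 24 2D AF.

7D 24 2D AF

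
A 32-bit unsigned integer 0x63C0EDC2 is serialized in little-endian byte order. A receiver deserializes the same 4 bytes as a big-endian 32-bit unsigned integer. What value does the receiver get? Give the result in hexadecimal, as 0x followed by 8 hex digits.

Stored little-endian, the bytes at ascending addresses are C2 ED C0 63.
Read back as big-endian, the last byte is least significant, giving 0xC2EDC063.

0xC2EDC063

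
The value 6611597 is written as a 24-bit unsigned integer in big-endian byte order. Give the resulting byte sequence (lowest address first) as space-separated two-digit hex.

6611597 in hexadecimal, padded to 24 bits, is 0x64E28D.
Split into bytes (most-significant first): 64 E2 8D.
Big-endian: lowest address holds the most-significant byte.
So the memory order matches the most-significant-first order: 64 E2 8D.

64 E2 8D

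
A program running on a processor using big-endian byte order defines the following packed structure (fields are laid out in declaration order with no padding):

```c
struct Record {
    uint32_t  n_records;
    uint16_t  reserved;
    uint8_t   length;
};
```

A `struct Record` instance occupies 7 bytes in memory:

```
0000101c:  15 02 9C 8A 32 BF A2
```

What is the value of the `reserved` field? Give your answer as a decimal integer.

12991

`reserved` follows `n_records` (4 bytes), so it starts at byte offset 4 and occupies 2 bytes.
Bytes at offsets 4..5: 32 BF.
In big-endian order the high byte comes first in memory.
The bytes are already most-significant first: 0x32BF.
0x32BF = 12991.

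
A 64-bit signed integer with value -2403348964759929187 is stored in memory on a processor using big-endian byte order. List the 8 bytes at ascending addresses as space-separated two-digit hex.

Two's complement of -2403348964759929187 in 64 bits: 2403348964759929187 = 0x215A692663D18163; invert → 0xDEA596D99C2E7E9C; add 1 → 0xDEA596D99C2E7E9D.
Split into bytes (most-significant first): DE A5 96 D9 9C 2E 7E 9D.
In big-endian order the high byte comes first in memory.
So the memory order matches the most-significant-first order: DE A5 96 D9 9C 2E 7E 9D.

DE A5 96 D9 9C 2E 7E 9D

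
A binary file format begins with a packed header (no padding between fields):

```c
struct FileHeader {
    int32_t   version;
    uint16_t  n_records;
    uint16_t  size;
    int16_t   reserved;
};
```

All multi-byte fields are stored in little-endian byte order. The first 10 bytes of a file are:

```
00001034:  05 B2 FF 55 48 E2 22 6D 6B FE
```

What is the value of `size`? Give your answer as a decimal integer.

`size` follows `version` (4 B), `n_records` (2 B), so it starts at offset 4 + 2 = 6 and occupies 2 bytes.
Bytes at offsets 6..7: 22 6D.
In little-endian order the low byte comes first in memory.
Reassemble most-significant byte first: 6D 22 → 0x6D22.
0x6D22 = 27938.

27938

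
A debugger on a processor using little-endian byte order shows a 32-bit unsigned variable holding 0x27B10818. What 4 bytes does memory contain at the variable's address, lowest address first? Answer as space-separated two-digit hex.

Split into bytes (most-significant first): 27 B1 08 18.
In little-endian order the low byte comes first in memory.
So at ascending addresses the bytes are 18 08 B1 27.

18 08 B1 27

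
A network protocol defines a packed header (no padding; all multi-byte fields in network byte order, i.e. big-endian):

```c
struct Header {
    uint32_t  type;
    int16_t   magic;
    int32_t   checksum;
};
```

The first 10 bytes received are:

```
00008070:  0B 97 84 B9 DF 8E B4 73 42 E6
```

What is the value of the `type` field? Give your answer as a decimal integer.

`type` is the first field, at byte offset 0, occupying 4 bytes.
Bytes at offsets 0..3: 0B 97 84 B9.
In big-endian order the high byte comes first in memory.
The bytes are already most-significant first: 0x0B9784B9.
0x0B9784B9 = 194479289.

194479289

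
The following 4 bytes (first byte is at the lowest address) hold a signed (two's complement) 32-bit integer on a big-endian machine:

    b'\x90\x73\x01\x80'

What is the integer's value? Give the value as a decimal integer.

Big-endian stores the most-significant byte at the lowest address.
The bytes are already most-significant first: 0x90730180.
Top bit is set, so as a signed 32-bit value this is 0x90730180 − 2^32 = -1871511168.

-1871511168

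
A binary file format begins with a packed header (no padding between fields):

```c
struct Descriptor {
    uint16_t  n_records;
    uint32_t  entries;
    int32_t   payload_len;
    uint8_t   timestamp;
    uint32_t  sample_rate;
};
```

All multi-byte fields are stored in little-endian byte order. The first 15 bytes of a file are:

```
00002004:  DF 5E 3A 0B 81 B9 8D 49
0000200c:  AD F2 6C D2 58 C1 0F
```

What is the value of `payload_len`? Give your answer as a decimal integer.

-223524467

`payload_len` follows `n_records` (2 B), `entries` (4 B), so it starts at offset 2 + 4 = 6 and occupies 4 bytes.
Bytes at offsets 6..9: 8D 49 AD F2.
Little-endian stores the least-significant byte at the lowest address.
Reassemble most-significant byte first: F2 AD 49 8D → 0xF2AD498D.
Top bit is set, so as a signed 32-bit value this is 0xF2AD498D − 2^32 = -223524467.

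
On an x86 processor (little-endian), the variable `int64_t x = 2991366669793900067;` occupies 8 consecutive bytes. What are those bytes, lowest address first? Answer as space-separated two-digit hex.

2991366669793900067 in hexadecimal, padded to 64 bits, is 0x2983782322023623.
Split into bytes (most-significant first): 29 83 78 23 22 02 36 23.
Little-endian stores the least-significant byte at the lowest address.
So at ascending addresses the bytes are 23 36 02 22 23 78 83 29.

23 36 02 22 23 78 83 29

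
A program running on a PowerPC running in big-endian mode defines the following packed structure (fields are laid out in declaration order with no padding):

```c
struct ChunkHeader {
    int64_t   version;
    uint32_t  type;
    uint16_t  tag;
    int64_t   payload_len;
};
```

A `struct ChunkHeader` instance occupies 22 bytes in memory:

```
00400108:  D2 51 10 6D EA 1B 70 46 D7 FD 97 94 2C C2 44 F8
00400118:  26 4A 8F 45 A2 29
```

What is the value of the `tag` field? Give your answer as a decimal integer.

`tag` follows `version` (8 B), `type` (4 B), so it starts at offset 8 + 4 = 12 and occupies 2 bytes.
Bytes at offsets 12..13: 2C C2.
Big-endian stores the most-significant byte at the lowest address.
The bytes are already most-significant first: 0x2CC2.
0x2CC2 = 11458.

11458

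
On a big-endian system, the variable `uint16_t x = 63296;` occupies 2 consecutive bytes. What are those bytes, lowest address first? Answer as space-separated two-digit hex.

63296 in hexadecimal, padded to 16 bits, is 0xF740.
Split into bytes (most-significant first): F7 40.
Big-endian stores the most-significant byte at the lowest address.
So the memory order matches the most-significant-first order: F7 40.

F7 40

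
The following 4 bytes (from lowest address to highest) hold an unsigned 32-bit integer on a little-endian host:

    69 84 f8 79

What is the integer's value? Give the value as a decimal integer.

Little-endian stores the least-significant byte at the lowest address.
Reassemble most-significant byte first: 79 F8 84 69 → 0x79F88469.
0x79F88469 = 2046329961.

2046329961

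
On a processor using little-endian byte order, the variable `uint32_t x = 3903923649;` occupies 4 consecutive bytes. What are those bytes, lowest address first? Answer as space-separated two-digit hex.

3903923649 in hexadecimal, padded to 32 bits, is 0xE8B125C1.
Split into bytes (most-significant first): E8 B1 25 C1.
Little-endian: lowest address holds the least-significant byte.
So at ascending addresses the bytes are C1 25 B1 E8.

C1 25 B1 E8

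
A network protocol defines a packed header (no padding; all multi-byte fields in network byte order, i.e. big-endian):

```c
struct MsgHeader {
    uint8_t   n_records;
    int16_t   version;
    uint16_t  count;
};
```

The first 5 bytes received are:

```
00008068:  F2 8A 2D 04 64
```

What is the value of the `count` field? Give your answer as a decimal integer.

`count` follows `n_records` (1 B), `version` (2 B), so it starts at offset 1 + 2 = 3 and occupies 2 bytes.
Bytes at offsets 3..4: 04 64.
Big-endian: lowest address holds the most-significant byte.
The bytes are already most-significant first: 0x0464.
0x0464 = 1124.

1124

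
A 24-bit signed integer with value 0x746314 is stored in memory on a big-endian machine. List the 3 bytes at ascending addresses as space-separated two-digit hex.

74 63 14

Split into bytes (most-significant first): 74 63 14.
In big-endian order the high byte comes first in memory.
So the memory order matches the most-significant-first order: 74 63 14.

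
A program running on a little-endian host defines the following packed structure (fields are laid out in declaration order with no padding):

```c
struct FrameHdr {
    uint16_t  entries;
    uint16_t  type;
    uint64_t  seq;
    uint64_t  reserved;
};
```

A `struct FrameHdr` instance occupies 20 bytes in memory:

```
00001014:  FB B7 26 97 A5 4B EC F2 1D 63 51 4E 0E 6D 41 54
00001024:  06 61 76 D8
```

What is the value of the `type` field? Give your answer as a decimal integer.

38694

`type` follows `entries` (2 bytes), so it starts at byte offset 2 and occupies 2 bytes.
Bytes at offsets 2..3: 26 97.
Little-endian stores the least-significant byte at the lowest address.
Reassemble most-significant byte first: 97 26 → 0x9726.
0x9726 = 38694.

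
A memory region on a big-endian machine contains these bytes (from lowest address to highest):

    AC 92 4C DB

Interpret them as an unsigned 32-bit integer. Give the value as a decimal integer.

2895269083

Big-endian: lowest address holds the most-significant byte.
The bytes are already most-significant first: 0xAC924CDB.
0xAC924CDB = 2895269083.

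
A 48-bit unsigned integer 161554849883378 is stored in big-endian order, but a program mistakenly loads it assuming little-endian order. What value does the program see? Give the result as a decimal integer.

161554849883378 in 48-bit hexadecimal is 0x92EEEB7064F2.
Stored big-endian, the bytes at ascending addresses are 92 EE EB 70 64 F2.
Read back as little-endian, the first byte is least significant, giving 0xF26470EBEE92.
0xF26470EBEE92 = 266513205161618.

266513205161618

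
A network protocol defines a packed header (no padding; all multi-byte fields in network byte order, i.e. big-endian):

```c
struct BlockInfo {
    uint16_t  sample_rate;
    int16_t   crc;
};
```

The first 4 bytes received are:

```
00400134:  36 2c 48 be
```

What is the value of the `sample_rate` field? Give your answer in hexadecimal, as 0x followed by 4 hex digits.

0x362C

`sample_rate` is the first field, at byte offset 0, occupying 2 bytes.
Bytes at offsets 0..1: 36 2C.
Big-endian: lowest address holds the most-significant byte.
The bytes are already most-significant first: 0x362C.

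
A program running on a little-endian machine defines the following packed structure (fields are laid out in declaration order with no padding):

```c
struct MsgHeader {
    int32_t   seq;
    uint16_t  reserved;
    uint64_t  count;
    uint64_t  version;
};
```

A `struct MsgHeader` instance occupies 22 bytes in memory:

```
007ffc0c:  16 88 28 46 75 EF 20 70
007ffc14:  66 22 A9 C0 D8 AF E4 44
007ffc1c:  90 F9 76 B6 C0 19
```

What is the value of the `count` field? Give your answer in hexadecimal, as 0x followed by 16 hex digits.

`count` follows `seq` (4 B), `reserved` (2 B), so it starts at offset 4 + 2 = 6 and occupies 8 bytes.
Bytes at offsets 6..13: 20 70 66 22 A9 C0 D8 AF.
In little-endian order the low byte comes first in memory.
Reassemble most-significant byte first: AF D8 C0 A9 22 66 70 20 → 0xAFD8C0A922667020.

0xAFD8C0A922667020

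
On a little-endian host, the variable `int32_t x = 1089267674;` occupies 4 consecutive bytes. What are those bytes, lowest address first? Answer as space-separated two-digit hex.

DA E7 EC 40

1089267674 in hexadecimal, padded to 32 bits, is 0x40ECE7DA.
Split into bytes (most-significant first): 40 EC E7 DA.
Little-endian stores the least-significant byte at the lowest address.
So at ascending addresses the bytes are DA E7 EC 40.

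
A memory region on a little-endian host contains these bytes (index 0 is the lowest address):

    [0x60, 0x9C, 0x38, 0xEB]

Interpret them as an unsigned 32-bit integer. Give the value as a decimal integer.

In little-endian order the low byte comes first in memory.
Reassemble most-significant byte first: EB 38 9C 60 → 0xEB389C60.
0xEB389C60 = 3946355808.

3946355808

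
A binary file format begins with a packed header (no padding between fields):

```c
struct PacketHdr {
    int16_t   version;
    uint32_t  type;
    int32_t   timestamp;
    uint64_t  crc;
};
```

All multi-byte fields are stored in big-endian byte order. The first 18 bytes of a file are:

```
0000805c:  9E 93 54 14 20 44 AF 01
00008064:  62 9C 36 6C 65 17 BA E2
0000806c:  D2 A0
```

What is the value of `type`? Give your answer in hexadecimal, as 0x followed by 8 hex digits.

`type` follows `version` (2 bytes), so it starts at byte offset 2 and occupies 4 bytes.
Bytes at offsets 2..5: 54 14 20 44.
Big-endian: lowest address holds the most-significant byte.
The bytes are already most-significant first: 0x54142044.

0x54142044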